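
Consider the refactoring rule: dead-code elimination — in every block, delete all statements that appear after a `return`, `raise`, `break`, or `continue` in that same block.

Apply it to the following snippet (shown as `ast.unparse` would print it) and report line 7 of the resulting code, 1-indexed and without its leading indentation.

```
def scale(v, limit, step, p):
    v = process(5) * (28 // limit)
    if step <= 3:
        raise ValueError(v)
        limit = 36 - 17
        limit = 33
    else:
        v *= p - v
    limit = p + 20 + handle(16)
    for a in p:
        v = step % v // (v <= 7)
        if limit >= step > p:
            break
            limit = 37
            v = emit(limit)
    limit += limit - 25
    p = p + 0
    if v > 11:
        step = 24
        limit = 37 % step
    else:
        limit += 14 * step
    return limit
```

limit = p + 20 + handle(16)

Transformed code:
def scale(v, limit, step, p):
    v = process(5) * (28 // limit)
    if step <= 3:
        raise ValueError(v)
    else:
        v *= p - v
    limit = p + 20 + handle(16)
    for a in p:
        v = step % v // (v <= 7)
        if limit >= step > p:
            break
    limit += limit - 25
    p = p + 0
    if v > 11:
        step = 24
        limit = 37 % step
    else:
        limit += 14 * step
    return limit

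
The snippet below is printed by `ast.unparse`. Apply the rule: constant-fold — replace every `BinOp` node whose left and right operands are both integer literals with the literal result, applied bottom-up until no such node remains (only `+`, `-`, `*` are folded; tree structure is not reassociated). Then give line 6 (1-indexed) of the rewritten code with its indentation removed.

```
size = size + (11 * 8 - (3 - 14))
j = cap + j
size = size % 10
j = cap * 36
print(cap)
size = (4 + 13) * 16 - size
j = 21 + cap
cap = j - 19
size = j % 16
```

size = 272 - size

Transformed code:
size = size + 99
j = cap + j
size = size % 10
j = cap * 36
print(cap)
size = 272 - size
j = 21 + cap
cap = j - 19
size = j % 16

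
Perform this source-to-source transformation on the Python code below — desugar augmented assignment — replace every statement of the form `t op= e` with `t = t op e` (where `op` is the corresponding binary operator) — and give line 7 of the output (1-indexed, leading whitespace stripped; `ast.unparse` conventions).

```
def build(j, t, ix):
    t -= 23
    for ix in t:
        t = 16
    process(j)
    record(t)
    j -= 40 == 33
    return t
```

Transformed code:
def build(j, t, ix):
    t = t - 23
    for ix in t:
        t = 16
    process(j)
    record(t)
    j = j - (40 == 33)
    return t

j = j - (40 == 33)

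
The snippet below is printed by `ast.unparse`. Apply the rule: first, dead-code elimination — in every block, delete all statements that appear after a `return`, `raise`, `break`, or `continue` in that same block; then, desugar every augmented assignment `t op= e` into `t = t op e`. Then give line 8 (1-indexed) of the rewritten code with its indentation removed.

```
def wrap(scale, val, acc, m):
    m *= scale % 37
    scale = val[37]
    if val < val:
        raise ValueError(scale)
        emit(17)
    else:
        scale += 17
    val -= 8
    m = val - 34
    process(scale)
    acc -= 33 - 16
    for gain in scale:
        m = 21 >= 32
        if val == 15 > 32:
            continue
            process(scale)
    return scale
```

Transformed code:
def wrap(scale, val, acc, m):
    m = m * (scale % 37)
    scale = val[37]
    if val < val:
        raise ValueError(scale)
    else:
        scale = scale + 17
    val = val - 8
    m = val - 34
    process(scale)
    acc = acc - (33 - 16)
    for gain in scale:
        m = 21 >= 32
        if val == 15 > 32:
            continue
    return scale

val = val - 8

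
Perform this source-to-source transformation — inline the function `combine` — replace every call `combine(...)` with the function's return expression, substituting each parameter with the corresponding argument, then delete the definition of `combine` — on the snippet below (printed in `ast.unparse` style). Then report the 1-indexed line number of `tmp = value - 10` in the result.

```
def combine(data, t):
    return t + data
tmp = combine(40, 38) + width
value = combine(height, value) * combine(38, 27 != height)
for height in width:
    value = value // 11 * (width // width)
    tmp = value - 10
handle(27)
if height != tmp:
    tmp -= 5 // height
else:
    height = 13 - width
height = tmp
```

5

Transformed code:
tmp = 38 + 40 + width
value = (value + height) * ((27 != height) + 38)
for height in width:
    value = value // 11 * (width // width)
    tmp = value - 10
handle(27)
if height != tmp:
    tmp -= 5 // height
else:
    height = 13 - width
height = tmp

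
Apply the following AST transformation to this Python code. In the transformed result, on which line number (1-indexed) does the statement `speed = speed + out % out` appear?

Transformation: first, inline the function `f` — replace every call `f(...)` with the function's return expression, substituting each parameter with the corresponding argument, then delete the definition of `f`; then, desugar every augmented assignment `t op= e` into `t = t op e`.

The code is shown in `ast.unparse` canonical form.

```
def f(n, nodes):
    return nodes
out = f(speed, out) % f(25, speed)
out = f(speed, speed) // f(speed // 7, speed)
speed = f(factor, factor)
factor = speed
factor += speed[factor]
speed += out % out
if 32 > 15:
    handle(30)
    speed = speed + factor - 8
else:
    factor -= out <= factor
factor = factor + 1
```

Transformed code:
out = out % speed
out = speed // speed
speed = factor
factor = speed
factor = factor + speed[factor]
speed = speed + out % out
if 32 > 15:
    handle(30)
    speed = speed + factor - 8
else:
    factor = factor - (out <= factor)
factor = factor + 1

6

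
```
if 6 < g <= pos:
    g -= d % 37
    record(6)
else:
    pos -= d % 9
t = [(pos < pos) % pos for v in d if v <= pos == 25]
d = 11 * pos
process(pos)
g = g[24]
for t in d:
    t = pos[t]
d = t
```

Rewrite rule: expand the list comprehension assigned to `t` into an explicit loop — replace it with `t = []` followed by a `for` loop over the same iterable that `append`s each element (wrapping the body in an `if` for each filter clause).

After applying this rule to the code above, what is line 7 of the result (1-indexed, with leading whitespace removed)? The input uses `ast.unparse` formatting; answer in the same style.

Transformed code:
if 6 < g <= pos:
    g -= d % 37
    record(6)
else:
    pos -= d % 9
t = []
for v in d:
    if v <= pos == 25:
        t.append((pos < pos) % pos)
d = 11 * pos
process(pos)
g = g[24]
for t in d:
    t = pos[t]
d = t

for v in d:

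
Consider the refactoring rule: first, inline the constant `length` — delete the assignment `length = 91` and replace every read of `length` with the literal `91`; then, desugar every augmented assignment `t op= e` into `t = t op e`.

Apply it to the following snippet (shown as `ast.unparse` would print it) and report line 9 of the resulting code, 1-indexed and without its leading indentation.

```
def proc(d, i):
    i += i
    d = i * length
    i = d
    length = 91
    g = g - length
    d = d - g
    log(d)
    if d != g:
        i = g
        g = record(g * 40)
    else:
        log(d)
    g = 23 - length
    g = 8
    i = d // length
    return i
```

i = g

Transformed code:
def proc(d, i):
    i = i + i
    d = i * 91
    i = d
    g = g - 91
    d = d - g
    log(d)
    if d != g:
        i = g
        g = record(g * 40)
    else:
        log(d)
    g = 23 - 91
    g = 8
    i = d // 91
    return i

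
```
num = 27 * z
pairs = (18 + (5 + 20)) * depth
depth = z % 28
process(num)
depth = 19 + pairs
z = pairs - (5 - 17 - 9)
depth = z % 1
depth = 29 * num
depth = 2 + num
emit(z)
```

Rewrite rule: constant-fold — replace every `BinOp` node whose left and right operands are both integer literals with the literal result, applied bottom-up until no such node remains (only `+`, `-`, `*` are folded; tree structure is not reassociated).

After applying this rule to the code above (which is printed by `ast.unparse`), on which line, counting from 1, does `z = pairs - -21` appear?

Transformed code:
num = 27 * z
pairs = 43 * depth
depth = z % 28
process(num)
depth = 19 + pairs
z = pairs - -21
depth = z % 1
depth = 29 * num
depth = 2 + num
emit(z)

6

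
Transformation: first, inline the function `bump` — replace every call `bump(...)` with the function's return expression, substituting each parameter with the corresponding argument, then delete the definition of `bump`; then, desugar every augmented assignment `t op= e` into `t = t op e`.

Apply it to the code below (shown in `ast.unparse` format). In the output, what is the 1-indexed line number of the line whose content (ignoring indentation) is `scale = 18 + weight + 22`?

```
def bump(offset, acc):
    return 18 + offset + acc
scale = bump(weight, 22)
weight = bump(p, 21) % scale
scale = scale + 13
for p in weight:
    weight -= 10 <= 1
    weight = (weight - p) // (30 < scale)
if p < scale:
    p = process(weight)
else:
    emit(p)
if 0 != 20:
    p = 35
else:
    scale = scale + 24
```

1

Transformed code:
scale = 18 + weight + 22
weight = (18 + p + 21) % scale
scale = scale + 13
for p in weight:
    weight = weight - (10 <= 1)
    weight = (weight - p) // (30 < scale)
if p < scale:
    p = process(weight)
else:
    emit(p)
if 0 != 20:
    p = 35
else:
    scale = scale + 24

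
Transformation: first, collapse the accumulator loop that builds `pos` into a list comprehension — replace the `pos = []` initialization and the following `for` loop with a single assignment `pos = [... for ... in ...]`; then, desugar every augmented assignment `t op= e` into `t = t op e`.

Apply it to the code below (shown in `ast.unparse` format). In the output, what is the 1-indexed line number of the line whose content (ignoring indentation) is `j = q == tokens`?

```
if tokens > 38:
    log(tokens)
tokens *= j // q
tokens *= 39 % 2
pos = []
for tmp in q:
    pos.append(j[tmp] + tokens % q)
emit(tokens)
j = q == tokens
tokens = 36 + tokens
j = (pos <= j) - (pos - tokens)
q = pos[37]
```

Transformed code:
if tokens > 38:
    log(tokens)
tokens = tokens * (j // q)
tokens = tokens * (39 % 2)
pos = [j[tmp] + tokens % q for tmp in q]
emit(tokens)
j = q == tokens
tokens = 36 + tokens
j = (pos <= j) - (pos - tokens)
q = pos[37]

7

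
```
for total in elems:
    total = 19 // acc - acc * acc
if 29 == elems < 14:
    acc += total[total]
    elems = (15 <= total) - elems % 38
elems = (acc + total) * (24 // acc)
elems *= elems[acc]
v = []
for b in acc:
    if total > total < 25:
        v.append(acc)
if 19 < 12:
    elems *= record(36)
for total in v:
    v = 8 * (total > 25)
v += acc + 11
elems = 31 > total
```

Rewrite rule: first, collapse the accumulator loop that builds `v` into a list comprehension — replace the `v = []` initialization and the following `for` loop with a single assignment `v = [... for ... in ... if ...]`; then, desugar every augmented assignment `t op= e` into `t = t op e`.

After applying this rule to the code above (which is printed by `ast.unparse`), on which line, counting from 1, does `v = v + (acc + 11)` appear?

Transformed code:
for total in elems:
    total = 19 // acc - acc * acc
if 29 == elems < 14:
    acc = acc + total[total]
    elems = (15 <= total) - elems % 38
elems = (acc + total) * (24 // acc)
elems = elems * elems[acc]
v = [acc for b in acc if total > total < 25]
if 19 < 12:
    elems = elems * record(36)
for total in v:
    v = 8 * (total > 25)
v = v + (acc + 11)
elems = 31 > total

13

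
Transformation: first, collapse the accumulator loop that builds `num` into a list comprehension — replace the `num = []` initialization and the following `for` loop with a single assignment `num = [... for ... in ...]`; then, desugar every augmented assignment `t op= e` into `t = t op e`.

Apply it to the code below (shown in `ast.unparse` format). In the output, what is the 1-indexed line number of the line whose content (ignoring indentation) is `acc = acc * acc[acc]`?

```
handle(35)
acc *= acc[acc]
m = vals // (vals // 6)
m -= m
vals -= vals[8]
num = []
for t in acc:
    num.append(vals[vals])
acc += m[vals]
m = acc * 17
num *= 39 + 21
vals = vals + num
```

2

Transformed code:
handle(35)
acc = acc * acc[acc]
m = vals // (vals // 6)
m = m - m
vals = vals - vals[8]
num = [vals[vals] for t in acc]
acc = acc + m[vals]
m = acc * 17
num = num * (39 + 21)
vals = vals + num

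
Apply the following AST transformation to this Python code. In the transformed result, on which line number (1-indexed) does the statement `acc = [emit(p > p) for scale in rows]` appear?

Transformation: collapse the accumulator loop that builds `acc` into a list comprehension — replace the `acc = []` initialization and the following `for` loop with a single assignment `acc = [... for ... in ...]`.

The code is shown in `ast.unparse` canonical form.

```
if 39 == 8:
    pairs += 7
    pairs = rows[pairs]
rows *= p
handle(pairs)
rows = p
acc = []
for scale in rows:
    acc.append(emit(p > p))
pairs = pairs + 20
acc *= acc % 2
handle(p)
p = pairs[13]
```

Transformed code:
if 39 == 8:
    pairs += 7
    pairs = rows[pairs]
rows *= p
handle(pairs)
rows = p
acc = [emit(p > p) for scale in rows]
pairs = pairs + 20
acc *= acc % 2
handle(p)
p = pairs[13]

7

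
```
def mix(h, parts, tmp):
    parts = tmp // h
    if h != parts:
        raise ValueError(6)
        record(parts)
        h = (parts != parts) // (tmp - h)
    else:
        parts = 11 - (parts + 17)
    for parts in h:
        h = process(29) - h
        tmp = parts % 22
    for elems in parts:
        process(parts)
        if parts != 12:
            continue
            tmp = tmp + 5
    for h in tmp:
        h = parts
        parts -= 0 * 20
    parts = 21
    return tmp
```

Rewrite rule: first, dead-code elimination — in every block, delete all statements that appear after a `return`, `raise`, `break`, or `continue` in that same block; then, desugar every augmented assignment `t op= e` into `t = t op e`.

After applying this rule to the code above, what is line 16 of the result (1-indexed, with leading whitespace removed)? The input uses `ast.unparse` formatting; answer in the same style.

Transformed code:
def mix(h, parts, tmp):
    parts = tmp // h
    if h != parts:
        raise ValueError(6)
    else:
        parts = 11 - (parts + 17)
    for parts in h:
        h = process(29) - h
        tmp = parts % 22
    for elems in parts:
        process(parts)
        if parts != 12:
            continue
    for h in tmp:
        h = parts
        parts = parts - 0 * 20
    parts = 21
    return tmp

parts = parts - 0 * 20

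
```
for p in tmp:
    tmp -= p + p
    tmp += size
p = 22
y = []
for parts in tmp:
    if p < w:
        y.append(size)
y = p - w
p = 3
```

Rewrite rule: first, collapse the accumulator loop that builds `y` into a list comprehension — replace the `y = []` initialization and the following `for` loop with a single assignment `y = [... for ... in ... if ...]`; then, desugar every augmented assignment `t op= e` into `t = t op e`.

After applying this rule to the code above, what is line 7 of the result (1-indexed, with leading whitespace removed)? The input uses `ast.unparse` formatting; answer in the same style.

Transformed code:
for p in tmp:
    tmp = tmp - (p + p)
    tmp = tmp + size
p = 22
y = [size for parts in tmp if p < w]
y = p - w
p = 3

p = 3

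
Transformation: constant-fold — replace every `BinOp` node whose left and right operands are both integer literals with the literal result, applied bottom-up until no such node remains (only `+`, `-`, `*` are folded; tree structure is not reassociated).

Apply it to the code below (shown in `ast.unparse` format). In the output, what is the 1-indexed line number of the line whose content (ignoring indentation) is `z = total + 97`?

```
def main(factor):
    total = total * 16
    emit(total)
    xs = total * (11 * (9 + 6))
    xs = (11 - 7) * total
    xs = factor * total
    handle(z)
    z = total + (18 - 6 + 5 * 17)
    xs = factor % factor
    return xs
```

Transformed code:
def main(factor):
    total = total * 16
    emit(total)
    xs = total * 165
    xs = 4 * total
    xs = factor * total
    handle(z)
    z = total + 97
    xs = factor % factor
    return xs

8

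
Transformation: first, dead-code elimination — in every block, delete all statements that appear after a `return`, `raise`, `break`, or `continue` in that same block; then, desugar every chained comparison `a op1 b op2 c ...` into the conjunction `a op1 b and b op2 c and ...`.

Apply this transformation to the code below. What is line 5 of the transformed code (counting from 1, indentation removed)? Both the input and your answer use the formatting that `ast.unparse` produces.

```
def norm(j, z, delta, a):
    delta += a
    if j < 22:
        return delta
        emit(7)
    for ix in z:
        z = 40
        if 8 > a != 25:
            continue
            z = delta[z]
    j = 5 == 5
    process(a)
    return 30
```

Transformed code:
def norm(j, z, delta, a):
    delta += a
    if j < 22:
        return delta
    for ix in z:
        z = 40
        if 8 > a and a != 25:
            continue
    j = 5 == 5
    process(a)
    return 30

for ix in z:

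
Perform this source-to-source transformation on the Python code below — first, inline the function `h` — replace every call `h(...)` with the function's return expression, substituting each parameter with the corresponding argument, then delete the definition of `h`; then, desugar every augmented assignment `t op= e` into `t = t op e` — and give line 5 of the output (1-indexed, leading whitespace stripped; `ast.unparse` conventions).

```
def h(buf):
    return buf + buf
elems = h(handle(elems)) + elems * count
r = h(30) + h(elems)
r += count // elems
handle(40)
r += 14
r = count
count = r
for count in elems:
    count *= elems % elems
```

r = r + 14

Transformed code:
elems = handle(elems) + handle(elems) + elems * count
r = 30 + 30 + (elems + elems)
r = r + count // elems
handle(40)
r = r + 14
r = count
count = r
for count in elems:
    count = count * (elems % elems)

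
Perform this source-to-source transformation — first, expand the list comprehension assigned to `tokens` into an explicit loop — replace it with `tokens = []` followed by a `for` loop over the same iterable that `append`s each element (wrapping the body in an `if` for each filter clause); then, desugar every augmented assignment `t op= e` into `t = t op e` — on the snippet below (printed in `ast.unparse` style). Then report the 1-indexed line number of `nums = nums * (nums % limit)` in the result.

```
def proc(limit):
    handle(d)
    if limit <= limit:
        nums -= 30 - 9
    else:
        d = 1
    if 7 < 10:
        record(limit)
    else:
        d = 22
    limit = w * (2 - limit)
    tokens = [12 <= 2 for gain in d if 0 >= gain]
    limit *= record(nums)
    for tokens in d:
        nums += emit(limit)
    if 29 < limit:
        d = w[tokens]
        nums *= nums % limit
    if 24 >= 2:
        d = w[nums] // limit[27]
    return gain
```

21

Transformed code:
def proc(limit):
    handle(d)
    if limit <= limit:
        nums = nums - (30 - 9)
    else:
        d = 1
    if 7 < 10:
        record(limit)
    else:
        d = 22
    limit = w * (2 - limit)
    tokens = []
    for gain in d:
        if 0 >= gain:
            tokens.append(12 <= 2)
    limit = limit * record(nums)
    for tokens in d:
        nums = nums + emit(limit)
    if 29 < limit:
        d = w[tokens]
        nums = nums * (nums % limit)
    if 24 >= 2:
        d = w[nums] // limit[27]
    return gain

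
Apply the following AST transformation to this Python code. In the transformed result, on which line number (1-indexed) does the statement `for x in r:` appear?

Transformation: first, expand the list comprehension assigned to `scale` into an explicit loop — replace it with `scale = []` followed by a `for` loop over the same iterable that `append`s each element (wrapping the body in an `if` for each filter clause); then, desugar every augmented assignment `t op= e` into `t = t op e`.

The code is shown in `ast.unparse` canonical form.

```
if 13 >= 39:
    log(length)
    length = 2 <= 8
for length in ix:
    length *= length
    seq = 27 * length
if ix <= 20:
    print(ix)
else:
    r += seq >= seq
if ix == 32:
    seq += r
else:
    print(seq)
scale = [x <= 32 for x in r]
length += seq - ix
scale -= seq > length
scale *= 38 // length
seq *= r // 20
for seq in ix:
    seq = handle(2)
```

16

Transformed code:
if 13 >= 39:
    log(length)
    length = 2 <= 8
for length in ix:
    length = length * length
    seq = 27 * length
if ix <= 20:
    print(ix)
else:
    r = r + (seq >= seq)
if ix == 32:
    seq = seq + r
else:
    print(seq)
scale = []
for x in r:
    scale.append(x <= 32)
length = length + (seq - ix)
scale = scale - (seq > length)
scale = scale * (38 // length)
seq = seq * (r // 20)
for seq in ix:
    seq = handle(2)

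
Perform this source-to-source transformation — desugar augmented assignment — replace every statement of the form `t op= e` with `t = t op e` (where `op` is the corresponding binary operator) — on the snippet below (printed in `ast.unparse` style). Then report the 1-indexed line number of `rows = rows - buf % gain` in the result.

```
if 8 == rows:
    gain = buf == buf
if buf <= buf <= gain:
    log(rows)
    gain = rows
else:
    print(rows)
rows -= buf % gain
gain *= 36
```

Transformed code:
if 8 == rows:
    gain = buf == buf
if buf <= buf <= gain:
    log(rows)
    gain = rows
else:
    print(rows)
rows = rows - buf % gain
gain = gain * 36

8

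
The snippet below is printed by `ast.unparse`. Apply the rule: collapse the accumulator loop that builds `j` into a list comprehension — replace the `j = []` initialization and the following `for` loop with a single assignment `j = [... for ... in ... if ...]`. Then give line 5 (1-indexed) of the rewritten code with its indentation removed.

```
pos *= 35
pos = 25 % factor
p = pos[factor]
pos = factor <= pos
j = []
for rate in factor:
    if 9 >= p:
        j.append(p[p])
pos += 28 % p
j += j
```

Transformed code:
pos *= 35
pos = 25 % factor
p = pos[factor]
pos = factor <= pos
j = [p[p] for rate in factor if 9 >= p]
pos += 28 % p
j += j

j = [p[p] for rate in factor if 9 >= p]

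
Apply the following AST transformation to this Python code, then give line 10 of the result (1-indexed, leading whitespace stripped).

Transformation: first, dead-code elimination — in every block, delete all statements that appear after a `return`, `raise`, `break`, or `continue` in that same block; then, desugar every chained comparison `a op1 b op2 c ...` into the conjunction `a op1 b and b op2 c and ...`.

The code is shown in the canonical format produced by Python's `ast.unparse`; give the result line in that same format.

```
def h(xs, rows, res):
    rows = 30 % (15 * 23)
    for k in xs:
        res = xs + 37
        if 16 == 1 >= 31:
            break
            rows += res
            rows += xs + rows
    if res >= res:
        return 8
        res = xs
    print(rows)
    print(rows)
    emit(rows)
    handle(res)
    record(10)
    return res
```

Transformed code:
def h(xs, rows, res):
    rows = 30 % (15 * 23)
    for k in xs:
        res = xs + 37
        if 16 == 1 and 1 >= 31:
            break
    if res >= res:
        return 8
    print(rows)
    print(rows)
    emit(rows)
    handle(res)
    record(10)
    return res

print(rows)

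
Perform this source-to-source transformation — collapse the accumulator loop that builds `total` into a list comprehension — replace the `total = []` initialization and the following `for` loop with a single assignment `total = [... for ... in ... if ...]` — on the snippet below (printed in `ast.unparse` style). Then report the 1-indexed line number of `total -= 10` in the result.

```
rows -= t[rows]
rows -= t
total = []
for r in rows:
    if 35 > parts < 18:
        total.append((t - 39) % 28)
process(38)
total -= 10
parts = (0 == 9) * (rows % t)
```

Transformed code:
rows -= t[rows]
rows -= t
total = [(t - 39) % 28 for r in rows if 35 > parts < 18]
process(38)
total -= 10
parts = (0 == 9) * (rows % t)

5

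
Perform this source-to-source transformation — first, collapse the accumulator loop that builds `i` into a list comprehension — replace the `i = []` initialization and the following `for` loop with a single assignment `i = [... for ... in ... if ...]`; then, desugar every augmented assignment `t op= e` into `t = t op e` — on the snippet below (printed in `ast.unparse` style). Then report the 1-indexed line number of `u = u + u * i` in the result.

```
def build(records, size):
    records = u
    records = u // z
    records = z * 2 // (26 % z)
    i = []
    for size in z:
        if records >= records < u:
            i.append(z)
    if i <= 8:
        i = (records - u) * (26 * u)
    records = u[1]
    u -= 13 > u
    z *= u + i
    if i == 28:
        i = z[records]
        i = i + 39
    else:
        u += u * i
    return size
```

Transformed code:
def build(records, size):
    records = u
    records = u // z
    records = z * 2 // (26 % z)
    i = [z for size in z if records >= records < u]
    if i <= 8:
        i = (records - u) * (26 * u)
    records = u[1]
    u = u - (13 > u)
    z = z * (u + i)
    if i == 28:
        i = z[records]
        i = i + 39
    else:
        u = u + u * i
    return size

15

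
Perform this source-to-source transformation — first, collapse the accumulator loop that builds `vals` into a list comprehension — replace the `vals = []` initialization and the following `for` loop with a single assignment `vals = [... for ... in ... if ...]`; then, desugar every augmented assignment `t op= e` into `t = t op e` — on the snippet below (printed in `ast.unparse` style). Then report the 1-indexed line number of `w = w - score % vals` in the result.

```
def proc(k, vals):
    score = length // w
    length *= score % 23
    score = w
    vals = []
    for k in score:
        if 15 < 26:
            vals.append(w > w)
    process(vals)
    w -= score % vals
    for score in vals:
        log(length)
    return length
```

Transformed code:
def proc(k, vals):
    score = length // w
    length = length * (score % 23)
    score = w
    vals = [w > w for k in score if 15 < 26]
    process(vals)
    w = w - score % vals
    for score in vals:
        log(length)
    return length

7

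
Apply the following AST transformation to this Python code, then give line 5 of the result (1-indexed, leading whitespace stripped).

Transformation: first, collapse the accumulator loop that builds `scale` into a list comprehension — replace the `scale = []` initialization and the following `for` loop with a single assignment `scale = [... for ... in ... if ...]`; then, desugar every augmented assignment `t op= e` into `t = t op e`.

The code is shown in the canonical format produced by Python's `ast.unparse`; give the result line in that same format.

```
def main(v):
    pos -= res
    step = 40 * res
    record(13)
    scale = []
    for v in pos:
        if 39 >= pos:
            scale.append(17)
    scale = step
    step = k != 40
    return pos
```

Transformed code:
def main(v):
    pos = pos - res
    step = 40 * res
    record(13)
    scale = [17 for v in pos if 39 >= pos]
    scale = step
    step = k != 40
    return pos

scale = [17 for v in pos if 39 >= pos]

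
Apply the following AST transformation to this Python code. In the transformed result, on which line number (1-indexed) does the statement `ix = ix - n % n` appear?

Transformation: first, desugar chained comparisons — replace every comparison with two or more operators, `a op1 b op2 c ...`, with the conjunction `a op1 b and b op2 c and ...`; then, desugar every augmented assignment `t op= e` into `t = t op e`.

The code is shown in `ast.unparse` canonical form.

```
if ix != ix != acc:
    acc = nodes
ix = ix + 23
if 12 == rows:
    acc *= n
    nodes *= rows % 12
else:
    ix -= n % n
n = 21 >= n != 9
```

8

Transformed code:
if ix != ix and ix != acc:
    acc = nodes
ix = ix + 23
if 12 == rows:
    acc = acc * n
    nodes = nodes * (rows % 12)
else:
    ix = ix - n % n
n = 21 >= n and n != 9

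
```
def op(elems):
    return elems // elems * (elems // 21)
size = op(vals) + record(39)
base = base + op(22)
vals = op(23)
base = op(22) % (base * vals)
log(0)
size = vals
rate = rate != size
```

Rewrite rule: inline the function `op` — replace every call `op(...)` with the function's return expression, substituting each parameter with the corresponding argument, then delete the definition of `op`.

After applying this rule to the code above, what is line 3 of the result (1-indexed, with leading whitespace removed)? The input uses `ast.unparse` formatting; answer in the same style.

Transformed code:
size = vals // vals * (vals // 21) + record(39)
base = base + 22 // 22 * (22 // 21)
vals = 23 // 23 * (23 // 21)
base = 22 // 22 * (22 // 21) % (base * vals)
log(0)
size = vals
rate = rate != size

vals = 23 // 23 * (23 // 21)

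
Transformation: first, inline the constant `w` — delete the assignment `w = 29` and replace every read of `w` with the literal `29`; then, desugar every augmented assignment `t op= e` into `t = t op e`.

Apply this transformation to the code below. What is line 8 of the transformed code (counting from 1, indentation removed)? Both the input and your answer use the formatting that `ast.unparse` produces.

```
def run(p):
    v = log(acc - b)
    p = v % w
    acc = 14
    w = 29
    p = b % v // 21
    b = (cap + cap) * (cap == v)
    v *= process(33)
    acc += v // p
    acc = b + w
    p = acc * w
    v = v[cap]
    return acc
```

Transformed code:
def run(p):
    v = log(acc - b)
    p = v % 29
    acc = 14
    p = b % v // 21
    b = (cap + cap) * (cap == v)
    v = v * process(33)
    acc = acc + v // p
    acc = b + 29
    p = acc * 29
    v = v[cap]
    return acc

acc = acc + v // p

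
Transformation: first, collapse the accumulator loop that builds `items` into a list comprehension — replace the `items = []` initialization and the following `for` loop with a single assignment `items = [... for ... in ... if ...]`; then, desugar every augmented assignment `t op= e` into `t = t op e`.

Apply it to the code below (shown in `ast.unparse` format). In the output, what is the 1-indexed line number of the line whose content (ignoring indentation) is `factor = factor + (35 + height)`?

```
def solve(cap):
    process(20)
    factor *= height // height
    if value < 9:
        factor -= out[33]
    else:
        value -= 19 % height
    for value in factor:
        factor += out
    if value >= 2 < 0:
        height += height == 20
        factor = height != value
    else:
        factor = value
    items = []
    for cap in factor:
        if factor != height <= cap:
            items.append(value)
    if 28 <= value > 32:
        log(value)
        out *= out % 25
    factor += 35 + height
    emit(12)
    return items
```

Transformed code:
def solve(cap):
    process(20)
    factor = factor * (height // height)
    if value < 9:
        factor = factor - out[33]
    else:
        value = value - 19 % height
    for value in factor:
        factor = factor + out
    if value >= 2 < 0:
        height = height + (height == 20)
        factor = height != value
    else:
        factor = value
    items = [value for cap in factor if factor != height <= cap]
    if 28 <= value > 32:
        log(value)
        out = out * (out % 25)
    factor = factor + (35 + height)
    emit(12)
    return items

19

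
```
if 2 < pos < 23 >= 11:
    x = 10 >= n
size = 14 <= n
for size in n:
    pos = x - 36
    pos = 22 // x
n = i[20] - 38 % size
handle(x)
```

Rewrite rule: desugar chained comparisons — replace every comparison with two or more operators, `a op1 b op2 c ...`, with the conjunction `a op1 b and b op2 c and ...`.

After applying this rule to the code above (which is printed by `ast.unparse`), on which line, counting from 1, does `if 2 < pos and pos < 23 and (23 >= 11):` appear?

Transformed code:
if 2 < pos and pos < 23 and (23 >= 11):
    x = 10 >= n
size = 14 <= n
for size in n:
    pos = x - 36
    pos = 22 // x
n = i[20] - 38 % size
handle(x)

1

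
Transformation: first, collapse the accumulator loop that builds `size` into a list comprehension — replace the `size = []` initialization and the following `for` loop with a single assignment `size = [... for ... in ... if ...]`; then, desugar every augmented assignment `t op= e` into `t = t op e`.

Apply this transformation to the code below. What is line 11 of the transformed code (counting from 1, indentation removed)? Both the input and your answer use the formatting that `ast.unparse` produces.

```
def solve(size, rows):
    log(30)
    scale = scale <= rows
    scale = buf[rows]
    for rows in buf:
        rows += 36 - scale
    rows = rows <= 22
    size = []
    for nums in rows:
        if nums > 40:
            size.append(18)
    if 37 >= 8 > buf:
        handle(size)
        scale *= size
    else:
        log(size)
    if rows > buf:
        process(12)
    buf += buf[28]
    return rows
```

scale = scale * size

Transformed code:
def solve(size, rows):
    log(30)
    scale = scale <= rows
    scale = buf[rows]
    for rows in buf:
        rows = rows + (36 - scale)
    rows = rows <= 22
    size = [18 for nums in rows if nums > 40]
    if 37 >= 8 > buf:
        handle(size)
        scale = scale * size
    else:
        log(size)
    if rows > buf:
        process(12)
    buf = buf + buf[28]
    return rows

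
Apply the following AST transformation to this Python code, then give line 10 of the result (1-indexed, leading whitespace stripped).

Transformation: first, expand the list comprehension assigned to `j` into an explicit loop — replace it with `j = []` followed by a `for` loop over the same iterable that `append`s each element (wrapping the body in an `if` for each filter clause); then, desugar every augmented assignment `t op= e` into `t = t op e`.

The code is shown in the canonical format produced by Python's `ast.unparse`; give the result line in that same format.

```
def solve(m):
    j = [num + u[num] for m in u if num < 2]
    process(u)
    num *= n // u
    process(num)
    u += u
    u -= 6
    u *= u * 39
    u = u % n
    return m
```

u = u - 6

Transformed code:
def solve(m):
    j = []
    for m in u:
        if num < 2:
            j.append(num + u[num])
    process(u)
    num = num * (n // u)
    process(num)
    u = u + u
    u = u - 6
    u = u * (u * 39)
    u = u % n
    return m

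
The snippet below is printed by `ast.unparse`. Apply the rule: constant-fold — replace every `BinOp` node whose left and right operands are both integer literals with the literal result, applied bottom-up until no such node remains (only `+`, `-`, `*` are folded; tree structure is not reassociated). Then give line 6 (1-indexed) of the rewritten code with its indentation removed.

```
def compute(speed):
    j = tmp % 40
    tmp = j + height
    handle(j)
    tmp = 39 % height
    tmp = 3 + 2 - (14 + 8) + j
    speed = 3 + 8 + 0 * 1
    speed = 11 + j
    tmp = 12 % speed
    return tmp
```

Transformed code:
def compute(speed):
    j = tmp % 40
    tmp = j + height
    handle(j)
    tmp = 39 % height
    tmp = -17 + j
    speed = 11
    speed = 11 + j
    tmp = 12 % speed
    return tmp

tmp = -17 + j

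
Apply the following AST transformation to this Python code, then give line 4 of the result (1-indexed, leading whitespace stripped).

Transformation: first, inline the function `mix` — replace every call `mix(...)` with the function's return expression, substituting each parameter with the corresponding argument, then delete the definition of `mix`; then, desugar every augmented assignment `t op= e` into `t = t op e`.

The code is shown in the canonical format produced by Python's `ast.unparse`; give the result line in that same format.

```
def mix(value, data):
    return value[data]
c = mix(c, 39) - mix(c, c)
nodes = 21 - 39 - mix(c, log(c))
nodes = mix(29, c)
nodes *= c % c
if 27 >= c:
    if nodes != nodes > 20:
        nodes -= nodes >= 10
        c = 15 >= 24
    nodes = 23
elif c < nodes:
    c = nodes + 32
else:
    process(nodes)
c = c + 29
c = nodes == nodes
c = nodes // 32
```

nodes = nodes * (c % c)

Transformed code:
c = c[39] - c[c]
nodes = 21 - 39 - c[log(c)]
nodes = 29[c]
nodes = nodes * (c % c)
if 27 >= c:
    if nodes != nodes > 20:
        nodes = nodes - (nodes >= 10)
        c = 15 >= 24
    nodes = 23
elif c < nodes:
    c = nodes + 32
else:
    process(nodes)
c = c + 29
c = nodes == nodes
c = nodes // 32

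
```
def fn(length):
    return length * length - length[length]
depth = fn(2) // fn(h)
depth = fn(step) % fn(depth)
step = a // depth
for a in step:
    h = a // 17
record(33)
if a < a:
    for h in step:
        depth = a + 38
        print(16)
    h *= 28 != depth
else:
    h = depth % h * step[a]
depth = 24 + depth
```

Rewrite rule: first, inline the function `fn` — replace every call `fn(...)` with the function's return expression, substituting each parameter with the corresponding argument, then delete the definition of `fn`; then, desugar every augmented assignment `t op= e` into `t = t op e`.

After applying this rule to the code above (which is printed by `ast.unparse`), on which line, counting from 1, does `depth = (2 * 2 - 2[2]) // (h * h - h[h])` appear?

Transformed code:
depth = (2 * 2 - 2[2]) // (h * h - h[h])
depth = (step * step - step[step]) % (depth * depth - depth[depth])
step = a // depth
for a in step:
    h = a // 17
record(33)
if a < a:
    for h in step:
        depth = a + 38
        print(16)
    h = h * (28 != depth)
else:
    h = depth % h * step[a]
depth = 24 + depth

1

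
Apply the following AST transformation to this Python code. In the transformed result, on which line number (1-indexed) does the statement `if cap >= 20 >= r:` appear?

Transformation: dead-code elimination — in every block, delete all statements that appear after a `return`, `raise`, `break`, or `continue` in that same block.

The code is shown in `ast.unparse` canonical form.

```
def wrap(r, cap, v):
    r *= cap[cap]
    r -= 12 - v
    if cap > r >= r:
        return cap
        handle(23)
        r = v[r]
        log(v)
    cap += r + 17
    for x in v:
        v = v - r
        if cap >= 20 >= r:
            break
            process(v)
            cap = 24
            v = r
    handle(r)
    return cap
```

9

Transformed code:
def wrap(r, cap, v):
    r *= cap[cap]
    r -= 12 - v
    if cap > r >= r:
        return cap
    cap += r + 17
    for x in v:
        v = v - r
        if cap >= 20 >= r:
            break
    handle(r)
    return cap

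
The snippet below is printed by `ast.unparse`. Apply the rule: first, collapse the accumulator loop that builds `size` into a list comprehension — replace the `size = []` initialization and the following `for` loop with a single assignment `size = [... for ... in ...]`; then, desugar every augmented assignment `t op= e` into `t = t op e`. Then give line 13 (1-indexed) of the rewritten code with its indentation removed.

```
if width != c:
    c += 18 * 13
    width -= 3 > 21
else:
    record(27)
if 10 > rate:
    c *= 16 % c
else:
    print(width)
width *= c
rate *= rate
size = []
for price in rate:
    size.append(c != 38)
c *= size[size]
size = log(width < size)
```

c = c * size[size]

Transformed code:
if width != c:
    c = c + 18 * 13
    width = width - (3 > 21)
else:
    record(27)
if 10 > rate:
    c = c * (16 % c)
else:
    print(width)
width = width * c
rate = rate * rate
size = [c != 38 for price in rate]
c = c * size[size]
size = log(width < size)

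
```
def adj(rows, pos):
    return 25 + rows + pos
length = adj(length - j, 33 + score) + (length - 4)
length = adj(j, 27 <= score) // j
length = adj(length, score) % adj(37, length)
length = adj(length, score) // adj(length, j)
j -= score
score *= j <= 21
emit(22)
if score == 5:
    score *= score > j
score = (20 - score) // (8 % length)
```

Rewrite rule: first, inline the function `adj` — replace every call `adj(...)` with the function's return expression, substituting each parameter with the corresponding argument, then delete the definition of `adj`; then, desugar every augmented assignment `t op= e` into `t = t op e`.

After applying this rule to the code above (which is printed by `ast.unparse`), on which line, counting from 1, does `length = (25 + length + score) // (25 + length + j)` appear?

Transformed code:
length = 25 + (length - j) + (33 + score) + (length - 4)
length = (25 + j + (27 <= score)) // j
length = (25 + length + score) % (25 + 37 + length)
length = (25 + length + score) // (25 + length + j)
j = j - score
score = score * (j <= 21)
emit(22)
if score == 5:
    score = score * (score > j)
score = (20 - score) // (8 % length)

4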